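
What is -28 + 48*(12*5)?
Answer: 2852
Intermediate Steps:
-28 + 48*(12*5) = -28 + 48*60 = -28 + 2880 = 2852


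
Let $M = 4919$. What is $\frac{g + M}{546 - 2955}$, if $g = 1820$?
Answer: $- \frac{6739}{2409} \approx -2.7974$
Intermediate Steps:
$\frac{g + M}{546 - 2955} = \frac{1820 + 4919}{546 - 2955} = \frac{6739}{-2409} = 6739 \left(- \frac{1}{2409}\right) = - \frac{6739}{2409}$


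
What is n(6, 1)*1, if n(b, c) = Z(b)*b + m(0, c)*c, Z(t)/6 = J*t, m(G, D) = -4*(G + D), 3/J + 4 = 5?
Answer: 644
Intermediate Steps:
J = 3 (J = 3/(-4 + 5) = 3/1 = 3*1 = 3)
m(G, D) = -4*D - 4*G (m(G, D) = -4*(D + G) = -4*D - 4*G)
Z(t) = 18*t (Z(t) = 6*(3*t) = 18*t)
n(b, c) = -4*c**2 + 18*b**2 (n(b, c) = (18*b)*b + (-4*c - 4*0)*c = 18*b**2 + (-4*c + 0)*c = 18*b**2 + (-4*c)*c = 18*b**2 - 4*c**2 = -4*c**2 + 18*b**2)
n(6, 1)*1 = (-4*1**2 + 18*6**2)*1 = (-4*1 + 18*36)*1 = (-4 + 648)*1 = 644*1 = 644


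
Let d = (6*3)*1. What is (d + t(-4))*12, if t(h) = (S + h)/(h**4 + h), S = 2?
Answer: 4534/21 ≈ 215.90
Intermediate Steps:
d = 18 (d = 18*1 = 18)
t(h) = (2 + h)/(h + h**4) (t(h) = (2 + h)/(h**4 + h) = (2 + h)/(h + h**4))
(d + t(-4))*12 = (18 + (2 - 4)/(-4 + (-4)**4))*12 = (18 - 2/(-4 + 256))*12 = (18 - 2/252)*12 = (18 + (1/252)*(-2))*12 = (18 - 1/126)*12 = (2267/126)*12 = 4534/21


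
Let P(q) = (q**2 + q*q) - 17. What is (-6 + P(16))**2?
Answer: 239121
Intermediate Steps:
P(q) = -17 + 2*q**2 (P(q) = (q**2 + q**2) - 17 = 2*q**2 - 17 = -17 + 2*q**2)
(-6 + P(16))**2 = (-6 + (-17 + 2*16**2))**2 = (-6 + (-17 + 2*256))**2 = (-6 + (-17 + 512))**2 = (-6 + 495)**2 = 489**2 = 239121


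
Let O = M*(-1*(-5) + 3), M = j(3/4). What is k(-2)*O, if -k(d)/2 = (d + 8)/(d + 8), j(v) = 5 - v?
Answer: -68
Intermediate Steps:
M = 17/4 (M = 5 - 3/4 = 5 - 1*¾ = 5 - ¾ = 17/4 ≈ 4.2500)
k(d) = -2 (k(d) = -2*(d + 8)/(d + 8) = -2*(8 + d)/(8 + d) = -2*1 = -2)
O = 34 (O = 17*(-1*(-5) + 3)/4 = 17*(5 + 3)/4 = (17/4)*8 = 34)
k(-2)*O = -2*34 = -68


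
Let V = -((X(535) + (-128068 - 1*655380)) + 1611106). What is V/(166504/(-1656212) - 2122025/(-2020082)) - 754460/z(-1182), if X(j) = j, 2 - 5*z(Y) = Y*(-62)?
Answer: -25380382617756019779748/29112845812387513 ≈ -8.7179e+5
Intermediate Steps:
z(Y) = ⅖ + 62*Y/5 (z(Y) = ⅖ - Y*(-62)/5 = ⅖ - (-62)*Y/5 = ⅖ + 62*Y/5)
V = -828193 (V = -((535 + (-128068 - 1*655380)) + 1611106) = -((535 + (-128068 - 655380)) + 1611106) = -((535 - 783448) + 1611106) = -(-782913 + 1611106) = -1*828193 = -828193)
V/(166504/(-1656212) - 2122025/(-2020082)) - 754460/z(-1182) = -828193/(166504/(-1656212) - 2122025/(-2020082)) - 754460/(⅖ + (62/5)*(-1182)) = -828193/(166504*(-1/1656212) - 2122025*(-1/2020082)) - 754460/(⅖ - 73284/5) = -828193/(-41626/414053 + 2122025/2020082) - 754460/(-73282/5) = -828193/794542883993/836421012346 - 754460*(-5/73282) = -828193*836421012346/794542883993 + 1886150/36641 = -692718027477870778/794542883993 + 1886150/36641 = -25380382617756019779748/29112845812387513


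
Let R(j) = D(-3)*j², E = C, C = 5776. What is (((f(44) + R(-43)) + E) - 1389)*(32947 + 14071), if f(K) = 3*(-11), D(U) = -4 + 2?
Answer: 30843808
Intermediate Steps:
E = 5776
D(U) = -2
f(K) = -33
R(j) = -2*j²
(((f(44) + R(-43)) + E) - 1389)*(32947 + 14071) = (((-33 - 2*(-43)²) + 5776) - 1389)*(32947 + 14071) = (((-33 - 2*1849) + 5776) - 1389)*47018 = (((-33 - 3698) + 5776) - 1389)*47018 = ((-3731 + 5776) - 1389)*47018 = (2045 - 1389)*47018 = 656*47018 = 30843808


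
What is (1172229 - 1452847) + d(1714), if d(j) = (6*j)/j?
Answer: -280612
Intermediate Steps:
d(j) = 6
(1172229 - 1452847) + d(1714) = (1172229 - 1452847) + 6 = -280618 + 6 = -280612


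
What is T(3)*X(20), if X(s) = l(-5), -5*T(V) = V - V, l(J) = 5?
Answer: 0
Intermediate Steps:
T(V) = 0 (T(V) = -(V - V)/5 = -⅕*0 = 0)
X(s) = 5
T(3)*X(20) = 0*5 = 0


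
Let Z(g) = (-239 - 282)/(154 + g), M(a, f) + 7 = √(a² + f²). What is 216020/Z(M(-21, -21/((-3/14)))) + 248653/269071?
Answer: -8544203912527/140185991 - 1512140*√205/521 ≈ -1.0250e+5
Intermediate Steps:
M(a, f) = -7 + √(a² + f²)
Z(g) = -521/(154 + g)
216020/Z(M(-21, -21/((-3/14)))) + 248653/269071 = 216020/((-521/(154 + (-7 + √((-21)² + (-21/((-3/14)))²))))) + 248653/269071 = 216020/((-521/(154 + (-7 + √(441 + (-21/((-3*1/14)))²))))) + 248653*(1/269071) = 216020/((-521/(154 + (-7 + √(441 + (-21/(-3/14))²))))) + 248653/269071 = 216020/((-521/(154 + (-7 + √(441 + (-21*(-14/3))²))))) + 248653/269071 = 216020/((-521/(154 + (-7 + √(441 + 98²))))) + 248653/269071 = 216020/((-521/(154 + (-7 + √(441 + 9604))))) + 248653/269071 = 216020/((-521/(154 + (-7 + √10045)))) + 248653/269071 = 216020/((-521/(154 + (-7 + 7*√205)))) + 248653/269071 = 216020/((-521/(147 + 7*√205))) + 248653/269071 = 216020*(-147/521 - 7*√205/521) + 248653/269071 = (-31754940/521 - 1512140*√205/521) + 248653/269071 = -8544203912527/140185991 - 1512140*√205/521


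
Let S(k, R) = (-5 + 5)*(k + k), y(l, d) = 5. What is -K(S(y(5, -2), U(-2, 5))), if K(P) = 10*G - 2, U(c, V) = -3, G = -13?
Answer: 132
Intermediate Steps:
S(k, R) = 0 (S(k, R) = 0*(2*k) = 0)
K(P) = -132 (K(P) = 10*(-13) - 2 = -130 - 2 = -132)
-K(S(y(5, -2), U(-2, 5))) = -1*(-132) = 132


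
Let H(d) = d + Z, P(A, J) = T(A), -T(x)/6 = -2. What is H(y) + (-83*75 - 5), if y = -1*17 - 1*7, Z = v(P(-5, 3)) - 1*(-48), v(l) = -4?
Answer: -6210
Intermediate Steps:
T(x) = 12 (T(x) = -6*(-2) = 12)
P(A, J) = 12
Z = 44 (Z = -4 - 1*(-48) = -4 + 48 = 44)
y = -24 (y = -17 - 7 = -24)
H(d) = 44 + d (H(d) = d + 44 = 44 + d)
H(y) + (-83*75 - 5) = (44 - 24) + (-83*75 - 5) = 20 + (-6225 - 5) = 20 - 6230 = -6210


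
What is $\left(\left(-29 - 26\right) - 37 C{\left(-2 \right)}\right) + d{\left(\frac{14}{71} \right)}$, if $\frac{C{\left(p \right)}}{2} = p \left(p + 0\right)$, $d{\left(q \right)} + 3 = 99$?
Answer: $-255$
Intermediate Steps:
$d{\left(q \right)} = 96$ ($d{\left(q \right)} = -3 + 99 = 96$)
$C{\left(p \right)} = 2 p^{2}$ ($C{\left(p \right)} = 2 p \left(p + 0\right) = 2 p p = 2 p^{2}$)
$\left(\left(-29 - 26\right) - 37 C{\left(-2 \right)}\right) + d{\left(\frac{14}{71} \right)} = \left(\left(-29 - 26\right) - 37 \cdot 2 \left(-2\right)^{2}\right) + 96 = \left(-55 - 37 \cdot 2 \cdot 4\right) + 96 = \left(-55 - 296\right) + 96 = -351 + 96 = -255$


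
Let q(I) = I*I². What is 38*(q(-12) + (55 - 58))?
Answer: -65778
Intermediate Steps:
q(I) = I³
38*(q(-12) + (55 - 58)) = 38*((-12)³ + (55 - 58)) = 38*(-1728 - 3) = 38*(-1731) = -65778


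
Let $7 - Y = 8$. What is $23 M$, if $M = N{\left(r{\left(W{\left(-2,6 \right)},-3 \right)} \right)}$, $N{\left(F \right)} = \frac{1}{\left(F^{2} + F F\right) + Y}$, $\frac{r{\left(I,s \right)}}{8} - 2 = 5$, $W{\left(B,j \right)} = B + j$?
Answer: $\frac{23}{6271} \approx 0.0036677$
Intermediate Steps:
$Y = -1$ ($Y = 7 - 8 = -1$)
$r{\left(I,s \right)} = 56$ ($r{\left(I,s \right)} = 16 + 8 \cdot 5 = 16 + 40 = 56$)
$N{\left(F \right)} = \frac{1}{-1 + 2 F^{2}}$ ($N{\left(F \right)} = \frac{1}{\left(F^{2} + F F\right) - 1} = \frac{1}{\left(F^{2} + F^{2}\right) - 1} = \frac{1}{2 F^{2} - 1} = \frac{1}{-1 + 2 F^{2}}$)
$M = \frac{1}{6271}$ ($M = \frac{1}{-1 + 2 \cdot 56^{2}} = \frac{1}{-1 + 2 \cdot 3136} = \frac{1}{-1 + 6272} = \frac{1}{6271} \approx 0.00015946$)
$23 M = 23 \cdot \frac{1}{6271} = \frac{23}{6271}$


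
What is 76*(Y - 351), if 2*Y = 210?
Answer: -18696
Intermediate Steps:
Y = 105 (Y = (1/2)*210 = 105)
76*(Y - 351) = 76*(105 - 351) = 76*(-246) = -18696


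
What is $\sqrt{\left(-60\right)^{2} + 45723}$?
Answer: $\sqrt{49323} \approx 222.09$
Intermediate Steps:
$\sqrt{\left(-60\right)^{2} + 45723} = \sqrt{3600 + 45723} = \sqrt{49323}$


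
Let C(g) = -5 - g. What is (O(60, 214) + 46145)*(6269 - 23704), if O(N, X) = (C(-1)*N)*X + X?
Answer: 87192435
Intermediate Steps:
O(N, X) = X - 4*N*X (O(N, X) = ((-5 - 1*(-1))*N)*X + X = ((-5 + 1)*N)*X + X = (-4*N)*X + X = -4*N*X + X = X - 4*N*X)
(O(60, 214) + 46145)*(6269 - 23704) = (214*(1 - 4*60) + 46145)*(6269 - 23704) = (214*(1 - 240) + 46145)*(-17435) = (214*(-239) + 46145)*(-17435) = (-51146 + 46145)*(-17435) = -5001*(-17435) = 87192435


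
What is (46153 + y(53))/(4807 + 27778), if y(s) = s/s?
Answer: 46154/32585 ≈ 1.4164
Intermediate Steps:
y(s) = 1
(46153 + y(53))/(4807 + 27778) = (46153 + 1)/(4807 + 27778) = 46154/32585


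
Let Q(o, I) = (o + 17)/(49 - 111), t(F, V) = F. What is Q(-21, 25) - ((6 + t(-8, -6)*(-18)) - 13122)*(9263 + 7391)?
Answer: 6697106330/31 ≈ 2.1604e+8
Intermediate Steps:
Q(o, I) = -17/62 - o/62 (Q(o, I) = (17 + o)/(-62) = (17 + o)*(-1/62) = -17/62 - o/62)
Q(-21, 25) - ((6 + t(-8, -6)*(-18)) - 13122)*(9263 + 7391) = (-17/62 - 1/62*(-21)) - ((6 - 8*(-18)) - 13122)*(9263 + 7391) = (-17/62 + 21/62) - ((6 + 144) - 13122)*16654 = 2/31 - (150 - 13122)*16654 = 2/31 - (-12972)*16654 = 2/31 - 1*(-216035688) = 2/31 + 216035688 = 6697106330/31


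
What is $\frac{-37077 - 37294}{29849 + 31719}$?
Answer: $- \frac{74371}{61568} \approx -1.2079$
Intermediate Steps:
$\frac{-37077 - 37294}{29849 + 31719} = - \frac{74371}{61568}$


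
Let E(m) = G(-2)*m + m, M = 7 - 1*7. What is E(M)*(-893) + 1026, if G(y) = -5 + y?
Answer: 1026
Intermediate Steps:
M = 0 (M = 7 - 7 = 0)
E(m) = -6*m (E(m) = (-5 - 2)*m + m = -7*m + m = -6*m)
E(M)*(-893) + 1026 = -6*0*(-893) + 1026 = 0*(-893) + 1026 = 0 + 1026 = 1026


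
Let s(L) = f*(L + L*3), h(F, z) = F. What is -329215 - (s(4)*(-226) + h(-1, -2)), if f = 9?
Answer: -296670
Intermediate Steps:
s(L) = 36*L (s(L) = 9*(L + L*3) = 9*(L + 3*L) = 9*(4*L) = 36*L)
-329215 - (s(4)*(-226) + h(-1, -2)) = -329215 - ((36*4)*(-226) - 1) = -329215 - (144*(-226) - 1) = -329215 - (-32544 - 1) = -329215 - 1*(-32545) = -329215 + 32545 = -296670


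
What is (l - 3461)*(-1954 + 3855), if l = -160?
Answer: -6883521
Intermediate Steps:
(l - 3461)*(-1954 + 3855) = (-160 - 3461)*(-1954 + 3855) = -3621*1901 = -6883521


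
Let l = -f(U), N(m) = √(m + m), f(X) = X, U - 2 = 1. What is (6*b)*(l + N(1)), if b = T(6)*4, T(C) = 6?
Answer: -432 + 144*√2 ≈ -228.35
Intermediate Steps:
U = 3 (U = 2 + 1 = 3)
N(m) = √2*√m (N(m) = √(2*m) = √2*√m)
l = -3 (l = -1*3 = -3)
b = 24 (b = 6*4 = 24)
(6*b)*(l + N(1)) = (6*24)*(-3 + √2*√1) = 144*(-3 + √2*1) = 144*(-3 + √2) = -432 + 144*√2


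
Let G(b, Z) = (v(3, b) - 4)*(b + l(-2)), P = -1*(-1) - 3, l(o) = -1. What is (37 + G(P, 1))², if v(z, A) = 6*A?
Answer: 7225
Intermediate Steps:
P = -2 (P = 1 - 3 = -2)
G(b, Z) = (-1 + b)*(-4 + 6*b) (G(b, Z) = (6*b - 4)*(b - 1) = (-4 + 6*b)*(-1 + b) = (-1 + b)*(-4 + 6*b))
(37 + G(P, 1))² = (37 + (4 - 10*(-2) + 6*(-2)²))² = (37 + (4 + 20 + 6*4))² = (37 + (4 + 20 + 24))² = (37 + 48)² = 85² = 7225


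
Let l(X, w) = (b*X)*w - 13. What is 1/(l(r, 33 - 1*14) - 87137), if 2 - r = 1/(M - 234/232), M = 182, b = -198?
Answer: -1105/104591802 ≈ -1.0565e-5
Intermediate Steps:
r = 41874/20995 (r = 2 - 1/(182 - 234/232) = 2 - 1/(182 - 234*1/232) = 2 - 1/(182 - 117/116) = 2 - 1/20995/116 = 2 - 1*116/20995 = 2 - 116/20995 = 41874/20995 ≈ 1.9945)
l(X, w) = -13 - 198*X*w (l(X, w) = (-198*X)*w - 13 = -198*X*w - 13 = -13 - 198*X*w)
1/(l(r, 33 - 1*14) - 87137) = 1/((-13 - 198*41874/20995*(33 - 1*14)) - 87137) = 1/((-13 - 198*41874/20995*(33 - 14)) - 87137) = 1/((-13 - 198*41874/20995*19) - 87137) = 1/((-13 - 8291052/1105) - 87137) = 1/(-8305417/1105 - 87137) = 1/(-104591802/1105) = -1105/104591802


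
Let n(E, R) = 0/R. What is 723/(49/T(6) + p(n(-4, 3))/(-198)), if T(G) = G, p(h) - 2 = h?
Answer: 143154/1615 ≈ 88.640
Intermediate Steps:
n(E, R) = 0
p(h) = 2 + h
723/(49/T(6) + p(n(-4, 3))/(-198)) = 723/(49/6 + (2 + 0)/(-198)) = 723/(49*(⅙) + 2*(-1/198)) = 723/(49/6 - 1/99) = 723/(1615/198) = 723*(198/1615) = 143154/1615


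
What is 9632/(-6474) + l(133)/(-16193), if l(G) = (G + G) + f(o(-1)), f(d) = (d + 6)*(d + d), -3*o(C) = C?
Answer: -236580592/157250223 ≈ -1.5045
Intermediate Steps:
o(C) = -C/3
f(d) = 2*d*(6 + d) (f(d) = (6 + d)*(2*d) = 2*d*(6 + d))
l(G) = 38/9 + 2*G (l(G) = (G + G) + 2*(-⅓*(-1))*(6 - ⅓*(-1)) = 2*G + 2*(⅓)*(6 + ⅓) = 2*G + 2*(⅓)*(19/3) = 2*G + 38/9 = 38/9 + 2*G)
9632/(-6474) + l(133)/(-16193) = 9632/(-6474) + (38/9 + 2*133)/(-16193) = 9632*(-1/6474) + (38/9 + 266)*(-1/16193) = -4816/3237 + (2432/9)*(-1/16193) = -4816/3237 - 2432/145737 = -236580592/157250223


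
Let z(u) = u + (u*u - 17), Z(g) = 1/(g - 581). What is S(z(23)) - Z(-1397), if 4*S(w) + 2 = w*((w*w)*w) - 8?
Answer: 81023578358237/3956 ≈ 2.0481e+10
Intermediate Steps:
Z(g) = 1/(-581 + g)
z(u) = -17 + u + u² (z(u) = u + (u² - 17) = u + (-17 + u²) = -17 + u + u²)
S(w) = -5/2 + w⁴/4 (S(w) = -½ + (w*((w*w)*w) - 8)/4 = -½ + (w*(w²*w) - 8)/4 = -½ + (w*w³ - 8)/4 = -½ + (w⁴ - 8)/4 = -½ + (-8 + w⁴)/4 = -½ + (-2 + w⁴/4) = -5/2 + w⁴/4)
S(z(23)) - Z(-1397) = (-5/2 + (-17 + 23 + 23²)⁴/4) - 1/(-581 - 1397) = (-5/2 + (-17 + 23 + 529)⁴/4) - 1/(-1978) = (-5/2 + (¼)*535⁴) - 1*(-1/1978) = (-5/2 + (¼)*81924750625) + 1/1978 = (-5/2 + 81924750625/4) + 1/1978 = 81924750615/4 + 1/1978 = 81023578358237/3956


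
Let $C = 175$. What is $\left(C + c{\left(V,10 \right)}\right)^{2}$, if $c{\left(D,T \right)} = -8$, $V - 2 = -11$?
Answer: $27889$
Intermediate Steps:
$V = -9$ ($V = 2 - 11 = -9$)
$\left(C + c{\left(V,10 \right)}\right)^{2} = \left(175 - 8\right)^{2} = 167^{2} = 27889$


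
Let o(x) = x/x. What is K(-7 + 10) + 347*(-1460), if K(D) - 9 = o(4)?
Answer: -506610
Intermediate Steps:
o(x) = 1
K(D) = 10 (K(D) = 9 + 1 = 10)
K(-7 + 10) + 347*(-1460) = 10 + 347*(-1460) = 10 - 506620 = -506610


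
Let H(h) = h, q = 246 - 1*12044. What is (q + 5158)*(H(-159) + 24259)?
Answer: -160024000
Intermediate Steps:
q = -11798 (q = 246 - 12044 = -11798)
(q + 5158)*(H(-159) + 24259) = (-11798 + 5158)*(-159 + 24259) = -6640*24100 = -160024000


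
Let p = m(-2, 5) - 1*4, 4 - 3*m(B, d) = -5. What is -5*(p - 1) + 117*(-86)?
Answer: -10052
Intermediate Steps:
m(B, d) = 3 (m(B, d) = 4/3 - ⅓*(-5) = 4/3 + 5/3 = 3)
p = -1 (p = 3 - 1*4 = 3 - 4 = -1)
-5*(p - 1) + 117*(-86) = -5*(-1 - 1) + 117*(-86) = -5*(-2) - 10062 = 10 - 10062 = -10052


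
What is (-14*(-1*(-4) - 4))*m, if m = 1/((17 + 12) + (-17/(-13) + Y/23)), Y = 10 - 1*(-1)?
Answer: 0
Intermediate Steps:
Y = 11 (Y = 10 + 1 = 11)
m = 299/9205 (m = 1/((17 + 12) + (-17/(-13) + 11/23)) = 1/(29 + (-17*(-1/13) + 11*(1/23))) = 1/(29 + (17/13 + 11/23)) = 1/(29 + 534/299) = 1/(9205/299) = 299/9205 ≈ 0.032482)
(-14*(-1*(-4) - 4))*m = -14*(-1*(-4) - 4)*(299/9205) = -14*(4 - 4)*(299/9205) = -14*0*(299/9205) = 0*(299/9205) = 0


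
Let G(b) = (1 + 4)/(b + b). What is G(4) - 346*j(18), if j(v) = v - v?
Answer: 5/8 ≈ 0.62500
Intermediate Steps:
G(b) = 5/(2*b) (G(b) = 5/((2*b)) = 5*(1/(2*b)) = 5/(2*b))
j(v) = 0
G(4) - 346*j(18) = (5/2)/4 - 346*0 = (5/2)*(1/4) + 0 = 5/8 + 0 = 5/8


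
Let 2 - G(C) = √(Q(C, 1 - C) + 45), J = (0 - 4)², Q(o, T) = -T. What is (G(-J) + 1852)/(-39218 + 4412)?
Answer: -309/5801 + √7/17403 ≈ -0.053115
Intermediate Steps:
J = 16 (J = (-4)² = 16)
G(C) = 2 - √(44 + C) (G(C) = 2 - √(-(1 - C) + 45) = 2 - √((-1 + C) + 45) = 2 - √(44 + C))
(G(-J) + 1852)/(-39218 + 4412) = ((2 - √(44 - 1*16)) + 1852)/(-39218 + 4412) = ((2 - √(44 - 16)) + 1852)/(-34806) = ((2 - √28) + 1852)*(-1/34806) = ((2 - 2*√7) + 1852)*(-1/34806) = (1854 - 2*√7)*(-1/34806) = -309/5801 + √7/17403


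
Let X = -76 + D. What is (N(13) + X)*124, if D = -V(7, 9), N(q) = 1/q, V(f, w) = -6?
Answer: -112716/13 ≈ -8670.5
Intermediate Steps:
D = 6 (D = -1*(-6) = 6)
X = -70 (X = -76 + 6 = -70)
(N(13) + X)*124 = (1/13 - 70)*124 = -909/13*124 = -112716/13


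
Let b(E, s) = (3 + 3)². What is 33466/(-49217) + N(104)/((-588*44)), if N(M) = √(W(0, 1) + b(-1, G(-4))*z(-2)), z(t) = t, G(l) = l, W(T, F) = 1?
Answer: -33466/49217 - I*√71/25872 ≈ -0.67997 - 0.00032569*I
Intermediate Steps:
b(E, s) = 36 (b(E, s) = 6² = 36)
N(M) = I*√71 (N(M) = √(1 + 36*(-2)) = √(1 - 72) = √(-71) = I*√71)
33466/(-49217) + N(104)/((-588*44)) = 33466/(-49217) + (I*√71)/((-588*44)) = 33466*(-1/49217) + (I*√71)/(-25872) = -33466/49217 + (I*√71)*(-1/25872) = -33466/49217 - I*√71/25872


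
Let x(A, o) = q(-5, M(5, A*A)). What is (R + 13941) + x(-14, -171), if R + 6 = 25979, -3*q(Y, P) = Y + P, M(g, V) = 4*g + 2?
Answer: 119725/3 ≈ 39908.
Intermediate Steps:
M(g, V) = 2 + 4*g
q(Y, P) = -P/3 - Y/3 (q(Y, P) = -(Y + P)/3 = -(P + Y)/3 = -P/3 - Y/3)
x(A, o) = -17/3 (x(A, o) = -(2 + 4*5)/3 - ⅓*(-5) = -(2 + 20)/3 + 5/3 = -⅓*22 + 5/3 = -22/3 + 5/3 = -17/3)
R = 25973 (R = -6 + 25979 = 25973)
(R + 13941) + x(-14, -171) = (25973 + 13941) - 17/3 = 39914 - 17/3 = 119725/3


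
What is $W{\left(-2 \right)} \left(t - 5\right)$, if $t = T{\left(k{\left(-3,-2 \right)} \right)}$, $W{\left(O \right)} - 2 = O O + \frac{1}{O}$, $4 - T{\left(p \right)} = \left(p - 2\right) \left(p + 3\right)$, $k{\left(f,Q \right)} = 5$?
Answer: $- \frac{275}{2} \approx -137.5$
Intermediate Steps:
$T{\left(p \right)} = 4 - \left(-2 + p\right) \left(3 + p\right)$ ($T{\left(p \right)} = 4 - \left(p - 2\right) \left(p + 3\right) = 4 - \left(-2 + p\right) \left(3 + p\right)$)
$W{\left(O \right)} = 2 + \frac{1}{O} + O^{2}$ ($W{\left(O \right)} = 2 + \left(O O + \frac{1}{O}\right) = 2 + \left(O^{2} + \frac{1}{O}\right) = 2 + \left(\frac{1}{O} + O^{2}\right) = 2 + \frac{1}{O} + O^{2}$)
$t = -20$ ($t = 10 - 5 - 5^{2} = 10 - 5 - 25 = -20$)
$W{\left(-2 \right)} \left(t - 5\right) = \left(2 + \frac{1}{-2} + \left(-2\right)^{2}\right) \left(-20 - 5\right) = \left(2 - \frac{1}{2} + 4\right) \left(-25\right) = \frac{11}{2} \left(-25\right) = - \frac{275}{2}$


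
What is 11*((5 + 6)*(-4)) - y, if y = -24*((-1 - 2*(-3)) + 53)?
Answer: 908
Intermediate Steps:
y = -1392 (y = -24*((-1 + 6) + 53) = -24*(5 + 53) = -24*58 = -1392)
11*((5 + 6)*(-4)) - y = 11*((5 + 6)*(-4)) - 1*(-1392) = 11*(11*(-4)) + 1392 = 11*(-44) + 1392 = -484 + 1392 = 908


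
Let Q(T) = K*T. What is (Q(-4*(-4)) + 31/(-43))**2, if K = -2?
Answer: 1979649/1849 ≈ 1070.7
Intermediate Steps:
Q(T) = -2*T
(Q(-4*(-4)) + 31/(-43))**2 = (-(-8)*(-4) + 31/(-43))**2 = (-2*16 + 31*(-1/43))**2 = (-32 - 31/43)**2 = (-1407/43)**2 = 1979649/1849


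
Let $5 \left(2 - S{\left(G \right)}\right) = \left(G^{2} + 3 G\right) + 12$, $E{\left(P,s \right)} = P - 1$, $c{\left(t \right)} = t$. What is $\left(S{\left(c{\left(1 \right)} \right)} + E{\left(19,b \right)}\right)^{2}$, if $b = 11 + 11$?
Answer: $\frac{7056}{25} \approx 282.24$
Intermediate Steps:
$b = 22$
$E{\left(P,s \right)} = -1 + P$
$S{\left(G \right)} = - \frac{2}{5} - \frac{3 G}{5} - \frac{G^{2}}{5}$ ($S{\left(G \right)} = 2 - \frac{\left(G^{2} + 3 G\right) + 12}{5} = 2 - \frac{12 + G^{2} + 3 G}{5} = 2 - \left(\frac{12}{5} + \frac{G^{2}}{5} + \frac{3 G}{5}\right) = - \frac{2}{5} - \frac{3 G}{5} - \frac{G^{2}}{5}$)
$\left(S{\left(c{\left(1 \right)} \right)} + E{\left(19,b \right)}\right)^{2} = \left(\left(- \frac{2}{5} - \frac{3}{5} - \frac{1^{2}}{5}\right) + \left(-1 + 19\right)\right)^{2} = \left(\left(- \frac{2}{5} - \frac{3}{5} - \frac{1}{5}\right) + 18\right)^{2} = \left(- \frac{6}{5} + 18\right)^{2} = \left(\frac{84}{5}\right)^{2} = \frac{7056}{25}$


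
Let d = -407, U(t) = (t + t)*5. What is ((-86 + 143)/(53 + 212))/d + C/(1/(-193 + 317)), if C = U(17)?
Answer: 2273583343/107855 ≈ 21080.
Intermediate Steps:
U(t) = 10*t (U(t) = (2*t)*5 = 10*t)
C = 170 (C = 10*17 = 170)
((-86 + 143)/(53 + 212))/d + C/(1/(-193 + 317)) = ((-86 + 143)/(53 + 212))/(-407) + 170/(1/(-193 + 317)) = (57/265)*(-1/407) + 170/(1/124) = (57*(1/265))*(-1/407) + 170/(1/124) = (57/265)*(-1/407) + 170*124 = -57/107855 + 21080 = 2273583343/107855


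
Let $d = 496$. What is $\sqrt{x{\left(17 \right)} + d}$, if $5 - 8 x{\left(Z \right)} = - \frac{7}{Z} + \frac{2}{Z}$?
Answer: $\frac{\sqrt{574141}}{34} \approx 22.286$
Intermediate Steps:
$x{\left(Z \right)} = \frac{5}{8} + \frac{5}{8 Z}$ ($x{\left(Z \right)} = \frac{5}{8} - \frac{- \frac{7}{Z} + \frac{2}{Z}}{8} = \frac{5}{8} - \frac{\left(-5\right) \frac{1}{Z}}{8} = \frac{5}{8} + \frac{5}{8 Z}$)
$\sqrt{x{\left(17 \right)} + d} = \sqrt{\frac{5 \left(1 + 17\right)}{8 \cdot 17} + 496} = \sqrt{\frac{5}{8} \cdot \frac{1}{17} \cdot 18 + 496} = \sqrt{\frac{45}{68} + 496} = \sqrt{\frac{33773}{68}} = \frac{\sqrt{574141}}{34}$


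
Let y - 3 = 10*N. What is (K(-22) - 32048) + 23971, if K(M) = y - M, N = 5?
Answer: -8002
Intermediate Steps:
y = 53 (y = 3 + 10*5 = 3 + 50 = 53)
K(M) = 53 - M
(K(-22) - 32048) + 23971 = ((53 - 1*(-22)) - 32048) + 23971 = ((53 + 22) - 32048) + 23971 = (75 - 32048) + 23971 = -31973 + 23971 = -8002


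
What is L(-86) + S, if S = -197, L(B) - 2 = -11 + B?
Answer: -292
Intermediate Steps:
L(B) = -9 + B (L(B) = 2 + (-11 + B) = -9 + B)
L(-86) + S = (-9 - 86) - 197 = -95 - 197 = -292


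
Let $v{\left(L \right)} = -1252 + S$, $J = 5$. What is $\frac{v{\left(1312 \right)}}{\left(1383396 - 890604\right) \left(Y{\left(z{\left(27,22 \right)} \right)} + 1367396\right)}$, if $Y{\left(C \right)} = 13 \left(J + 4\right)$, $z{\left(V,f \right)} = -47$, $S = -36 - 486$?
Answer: $- \frac{887}{336949733148} \approx -2.6324 \cdot 10^{-9}$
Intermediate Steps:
$S = -522$ ($S = -36 - 486 = -522$)
$Y{\left(C \right)} = 117$ ($Y{\left(C \right)} = 13 \left(5 + 4\right) = 13 \cdot 9 = 117$)
$v{\left(L \right)} = -1774$ ($v{\left(L \right)} = -1252 - 522 = -1774$)
$\frac{v{\left(1312 \right)}}{\left(1383396 - 890604\right) \left(Y{\left(z{\left(27,22 \right)} \right)} + 1367396\right)} = - \frac{1774}{\left(1383396 - 890604\right) \left(117 + 1367396\right)} = - \frac{1774}{492792 \cdot 1367513} = - \frac{1774}{673899466296} = \left(-1774\right) \frac{1}{673899466296} = - \frac{887}{336949733148}$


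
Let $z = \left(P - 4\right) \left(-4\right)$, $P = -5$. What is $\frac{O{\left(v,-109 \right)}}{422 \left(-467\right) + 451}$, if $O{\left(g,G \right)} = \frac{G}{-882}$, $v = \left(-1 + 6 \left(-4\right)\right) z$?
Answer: $- \frac{109}{173421486} \approx -6.2853 \cdot 10^{-7}$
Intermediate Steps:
$z = 36$ ($z = \left(-5 - 4\right) \left(-4\right) = \left(-9\right) \left(-4\right) = 36$)
$v = -900$ ($v = \left(-1 + 6 \left(-4\right)\right) 36 = \left(-1 - 24\right) 36 = \left(-25\right) 36 = -900$)
$O{\left(g,G \right)} = - \frac{G}{882}$ ($O{\left(g,G \right)} = G \left(- \frac{1}{882}\right) = - \frac{G}{882}$)
$\frac{O{\left(v,-109 \right)}}{422 \left(-467\right) + 451} = \frac{\left(- \frac{1}{882}\right) \left(-109\right)}{422 \left(-467\right) + 451} = \frac{109}{882 \left(-197074 + 451\right)} = \frac{109}{882 \left(-196623\right)} = \frac{109}{882} \left(- \frac{1}{196623}\right) = - \frac{109}{173421486}$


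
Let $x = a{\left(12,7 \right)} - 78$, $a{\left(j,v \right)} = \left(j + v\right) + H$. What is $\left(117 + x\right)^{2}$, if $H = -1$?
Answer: $3249$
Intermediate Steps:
$a{\left(j,v \right)} = -1 + j + v$ ($a{\left(j,v \right)} = \left(j + v\right) - 1 = -1 + j + v$)
$x = -60$ ($x = \left(-1 + 12 + 7\right) - 78 = 18 - 78 = -60$)
$\left(117 + x\right)^{2} = \left(117 - 60\right)^{2} = 57^{2} = 3249$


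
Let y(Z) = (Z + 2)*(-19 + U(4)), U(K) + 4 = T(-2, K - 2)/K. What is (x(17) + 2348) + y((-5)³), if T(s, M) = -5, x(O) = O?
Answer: 21391/4 ≈ 5347.8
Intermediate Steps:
U(K) = -4 - 5/K
y(Z) = -97/2 - 97*Z/4 (y(Z) = (Z + 2)*(-19 + (-4 - 5/4)) = (2 + Z)*(-19 + (-4 - 5*¼)) = (2 + Z)*(-19 + (-4 - 5/4)) = (2 + Z)*(-19 - 21/4) = (2 + Z)*(-97/4) = -97/2 - 97*Z/4)
(x(17) + 2348) + y((-5)³) = (17 + 2348) + (-97/2 - 97/4*(-5)³) = 2365 + (-97/2 - 97/4*(-125)) = 2365 + (-97/2 + 12125/4) = 2365 + 11931/4 = 21391/4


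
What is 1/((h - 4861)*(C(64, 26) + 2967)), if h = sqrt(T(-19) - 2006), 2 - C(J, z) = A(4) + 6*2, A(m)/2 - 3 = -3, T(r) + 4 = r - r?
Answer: -4861/69877845767 - I*sqrt(2010)/69877845767 ≈ -6.9564e-8 - 6.4159e-10*I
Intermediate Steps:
T(r) = -4 (T(r) = -4 + (r - r) = -4 + 0 = -4)
A(m) = 0 (A(m) = 6 + 2*(-3) = 6 - 6 = 0)
C(J, z) = -10 (C(J, z) = 2 - (0 + 6*2) = 2 - (0 + 12) = 2 - 1*12 = 2 - 12 = -10)
h = I*sqrt(2010) (h = sqrt(-4 - 2006) = sqrt(-2010) = I*sqrt(2010) ≈ 44.833*I)
1/((h - 4861)*(C(64, 26) + 2967)) = 1/((I*sqrt(2010) - 4861)*(-10 + 2967)) = 1/((-4861 + I*sqrt(2010))*2957) = 1/(-14373977 + 2957*I*sqrt(2010))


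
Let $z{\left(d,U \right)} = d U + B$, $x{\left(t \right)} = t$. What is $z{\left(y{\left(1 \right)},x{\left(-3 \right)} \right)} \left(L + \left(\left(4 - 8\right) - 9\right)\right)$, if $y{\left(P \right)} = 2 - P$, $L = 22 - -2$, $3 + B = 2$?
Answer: $-44$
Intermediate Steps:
$B = -1$ ($B = -3 + 2 = -1$)
$L = 24$ ($L = 22 + 2 = 24$)
$z{\left(d,U \right)} = -1 + U d$ ($z{\left(d,U \right)} = d U - 1 = U d - 1 = -1 + U d$)
$z{\left(y{\left(1 \right)},x{\left(-3 \right)} \right)} \left(L + \left(\left(4 - 8\right) - 9\right)\right) = \left(-1 - 3 \left(2 - 1\right)\right) \left(24 + \left(\left(4 - 8\right) - 9\right)\right) = \left(-1 - 3 \left(2 - 1\right)\right) \left(24 - 13\right) = \left(-1 - 3\right) \left(24 - 13\right) = \left(-1 - 3\right) 11 = \left(-4\right) 11 = -44$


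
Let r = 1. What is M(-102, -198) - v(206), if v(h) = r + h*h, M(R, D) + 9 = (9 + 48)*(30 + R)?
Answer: -46550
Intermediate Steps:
M(R, D) = 1701 + 57*R (M(R, D) = -9 + (9 + 48)*(30 + R) = -9 + 57*(30 + R) = -9 + (1710 + 57*R) = 1701 + 57*R)
v(h) = 1 + h² (v(h) = 1 + h*h = 1 + h²)
M(-102, -198) - v(206) = (1701 + 57*(-102)) - (1 + 206²) = (1701 - 5814) - (1 + 42436) = -4113 - 1*42437 = -4113 - 42437 = -46550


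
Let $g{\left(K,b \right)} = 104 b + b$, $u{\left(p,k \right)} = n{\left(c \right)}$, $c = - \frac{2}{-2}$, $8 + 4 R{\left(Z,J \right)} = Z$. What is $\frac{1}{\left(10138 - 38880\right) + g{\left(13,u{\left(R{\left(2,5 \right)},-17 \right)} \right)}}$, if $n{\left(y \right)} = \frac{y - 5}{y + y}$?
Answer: $- \frac{1}{28952} \approx -3.454 \cdot 10^{-5}$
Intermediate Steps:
$R{\left(Z,J \right)} = -2 + \frac{Z}{4}$
$c = 1$ ($c = \left(-2\right) \left(- \frac{1}{2}\right) = 1$)
$n{\left(y \right)} = \frac{-5 + y}{2 y}$
$u{\left(p,k \right)} = -2$ ($u{\left(p,k \right)} = \frac{-5 + 1}{2 \cdot 1} = \frac{1}{2} \cdot 1 \left(-4\right) = -2$)
$g{\left(K,b \right)} = 105 b$
$\frac{1}{\left(10138 - 38880\right) + g{\left(13,u{\left(R{\left(2,5 \right)},-17 \right)} \right)}} = \frac{1}{\left(10138 - 38880\right) + 105 \left(-2\right)} = \frac{1}{\left(10138 - 38880\right) - 210} = \frac{1}{-28742 - 210} = \frac{1}{-28952} = - \frac{1}{28952}$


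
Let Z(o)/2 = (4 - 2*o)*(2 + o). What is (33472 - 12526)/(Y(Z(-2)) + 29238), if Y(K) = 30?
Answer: 3491/4878 ≈ 0.71566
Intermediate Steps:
Z(o) = 2*(2 + o)*(4 - 2*o) (Z(o) = 2*((4 - 2*o)*(2 + o)) = 2*((2 + o)*(4 - 2*o)) = 2*(2 + o)*(4 - 2*o))
(33472 - 12526)/(Y(Z(-2)) + 29238) = (33472 - 12526)/(30 + 29238) = 20946/29268 = 20946*(1/29268) = 3491/4878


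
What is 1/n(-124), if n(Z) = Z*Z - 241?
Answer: 1/15135 ≈ 6.6072e-5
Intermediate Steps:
n(Z) = -241 + Z**2 (n(Z) = Z**2 - 241 = -241 + Z**2)
1/n(-124) = 1/(-241 + (-124)**2) = 1/(-241 + 15376) = 1/15135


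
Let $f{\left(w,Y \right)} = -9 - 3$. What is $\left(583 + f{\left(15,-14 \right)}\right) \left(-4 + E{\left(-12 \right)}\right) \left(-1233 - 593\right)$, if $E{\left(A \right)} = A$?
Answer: $16682336$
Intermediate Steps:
$f{\left(w,Y \right)} = -12$ ($f{\left(w,Y \right)} = -9 - 3 = -12$)
$\left(583 + f{\left(15,-14 \right)}\right) \left(-4 + E{\left(-12 \right)}\right) \left(-1233 - 593\right) = \left(583 - 12\right) \left(-4 - 12\right) \left(-1233 - 593\right) = 571 \left(-16\right) \left(-1826\right) = \left(-9136\right) \left(-1826\right) = 16682336$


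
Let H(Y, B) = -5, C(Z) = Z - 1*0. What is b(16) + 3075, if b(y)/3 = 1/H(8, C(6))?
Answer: 15372/5 ≈ 3074.4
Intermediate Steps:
C(Z) = Z (C(Z) = Z + 0 = Z)
b(y) = -⅗ (b(y) = 3/(-5) = 3*(-⅕) = -⅗)
b(16) + 3075 = -⅗ + 3075 = 15372/5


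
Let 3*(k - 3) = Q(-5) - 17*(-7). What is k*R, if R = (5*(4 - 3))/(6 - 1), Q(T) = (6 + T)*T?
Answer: 41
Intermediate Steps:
Q(T) = T*(6 + T)
k = 41 (k = 3 + (-5*(6 - 5) - 17*(-7))/3 = 3 + (-5*1 + 119)/3 = 3 + (-5 + 119)/3 = 3 + (⅓)*114 = 3 + 38 = 41)
R = 1 (R = (5*1)/5 = (⅕)*5 = 1)
k*R = 41*1 = 41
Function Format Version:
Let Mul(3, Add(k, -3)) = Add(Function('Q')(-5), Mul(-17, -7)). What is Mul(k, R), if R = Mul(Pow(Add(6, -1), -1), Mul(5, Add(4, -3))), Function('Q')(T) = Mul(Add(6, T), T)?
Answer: 41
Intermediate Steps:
Function('Q')(T) = Mul(T, Add(6, T))
k = 41 (k = Add(3, Mul(Rational(1, 3), Add(Mul(-5, Add(6, -5)), Mul(-17, -7)))) = Add(3, Mul(Rational(1, 3), Add(Mul(-5, 1), 119))) = Add(3, Mul(Rational(1, 3), Add(-5, 119))) = Add(3, Mul(Rational(1, 3), 114)) = Add(3, 38) = 41)
R = 1 (R = Mul(Pow(5, -1), Mul(5, 1)) = Mul(Rational(1, 5), 5) = 1)
Mul(k, R) = Mul(41, 1) = 41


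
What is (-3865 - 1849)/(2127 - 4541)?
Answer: 2857/1207 ≈ 2.3670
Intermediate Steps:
(-3865 - 1849)/(2127 - 4541) = -5714/(-2414) = -5714*(-1/2414) = 2857/1207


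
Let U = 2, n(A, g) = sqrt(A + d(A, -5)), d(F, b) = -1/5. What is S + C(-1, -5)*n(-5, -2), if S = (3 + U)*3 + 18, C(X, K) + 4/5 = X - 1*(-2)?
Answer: 33 + I*sqrt(130)/25 ≈ 33.0 + 0.45607*I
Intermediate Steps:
d(F, b) = -1/5 (d(F, b) = -1*1/5 = -1/5)
n(A, g) = sqrt(-1/5 + A) (n(A, g) = sqrt(A - 1/5) = sqrt(-1/5 + A))
C(X, K) = 6/5 + X (C(X, K) = -4/5 + (X - 1*(-2)) = -4/5 + (X + 2) = -4/5 + (2 + X) = 6/5 + X)
S = 33 (S = (3 + 2)*3 + 18 = 5*3 + 18 = 15 + 18 = 33)
S + C(-1, -5)*n(-5, -2) = 33 + (6/5 - 1)*(sqrt(-5 + 25*(-5))/5) = 33 + (sqrt(-5 - 125)/5)/5 = 33 + (sqrt(-130)/5)/5 = 33 + ((I*sqrt(130))/5)/5 = 33 + (I*sqrt(130)/5)/5 = 33 + I*sqrt(130)/25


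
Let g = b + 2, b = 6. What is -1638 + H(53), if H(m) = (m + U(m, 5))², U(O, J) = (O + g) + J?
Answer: 12523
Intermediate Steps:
g = 8 (g = 6 + 2 = 8)
U(O, J) = 8 + J + O (U(O, J) = (O + 8) + J = (8 + O) + J = 8 + J + O)
H(m) = (13 + 2*m)² (H(m) = (m + (8 + 5 + m))² = (m + (13 + m))² = (13 + 2*m)²)
-1638 + H(53) = -1638 + (13 + 2*53)² = -1638 + (13 + 106)² = -1638 + 119² = -1638 + 14161 = 12523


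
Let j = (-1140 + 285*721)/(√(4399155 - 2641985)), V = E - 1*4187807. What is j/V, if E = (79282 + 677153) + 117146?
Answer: -13623*√1757170/388243900028 ≈ -4.6513e-5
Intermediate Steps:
E = 873581 (E = 756435 + 117146 = 873581)
V = -3314226 (V = 873581 - 1*4187807 = 873581 - 4187807 = -3314226)
j = 40869*√1757170/351434 (j = (-1140 + 205485)/(√1757170) = 204345*(√1757170/1757170) = 40869*√1757170/351434 ≈ 154.15)
j/V = (40869*√1757170/351434)/(-3314226) = (40869*√1757170/351434)*(-1/3314226) = -13623*√1757170/388243900028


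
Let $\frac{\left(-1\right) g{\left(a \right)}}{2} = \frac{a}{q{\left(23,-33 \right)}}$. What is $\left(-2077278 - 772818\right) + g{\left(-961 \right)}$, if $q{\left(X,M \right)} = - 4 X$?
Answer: $- \frac{131105377}{46} \approx -2.8501 \cdot 10^{6}$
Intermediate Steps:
$g{\left(a \right)} = \frac{a}{46}$ ($g{\left(a \right)} = - 2 \frac{a}{\left(-4\right) 23} = - 2 \frac{a}{-92} = - 2 a \left(- \frac{1}{92}\right) = - 2 \left(- \frac{a}{92}\right) = \frac{a}{46}$)
$\left(-2077278 - 772818\right) + g{\left(-961 \right)} = \left(-2077278 - 772818\right) + \frac{1}{46} \left(-961\right) = -2850096 - \frac{961}{46} = - \frac{131105377}{46}$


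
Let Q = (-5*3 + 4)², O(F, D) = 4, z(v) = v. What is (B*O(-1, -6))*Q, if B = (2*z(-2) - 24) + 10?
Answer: -8712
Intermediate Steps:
B = -18 (B = (2*(-2) - 24) + 10 = (-4 - 24) + 10 = -28 + 10 = -18)
Q = 121 (Q = (-15 + 4)² = (-11)² = 121)
(B*O(-1, -6))*Q = -18*4*121 = -72*121 = -8712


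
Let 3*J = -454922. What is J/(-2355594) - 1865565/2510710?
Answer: -1204136394721/1774264023522 ≈ -0.67867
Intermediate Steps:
J = -454922/3 (J = (1/3)*(-454922) = -454922/3 ≈ -1.5164e+5)
J/(-2355594) - 1865565/2510710 = -454922/3/(-2355594) - 1865565/2510710 = -454922/3*(-1/2355594) - 1865565*1/2510710 = 227461/3533391 - 373113/502142 = -1204136394721/1774264023522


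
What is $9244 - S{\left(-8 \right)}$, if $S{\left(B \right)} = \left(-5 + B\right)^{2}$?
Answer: $9075$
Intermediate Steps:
$9244 - S{\left(-8 \right)} = 9244 - \left(-5 - 8\right)^{2} = 9244 - \left(-13\right)^{2} = 9244 - 169 = 9075$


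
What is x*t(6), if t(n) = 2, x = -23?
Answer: -46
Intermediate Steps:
x*t(6) = -23*2 = -46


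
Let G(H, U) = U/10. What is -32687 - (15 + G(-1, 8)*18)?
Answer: -163582/5 ≈ -32716.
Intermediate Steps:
G(H, U) = U/10 (G(H, U) = U*(⅒) = U/10)
-32687 - (15 + G(-1, 8)*18) = -32687 - (15 + ((⅒)*8)*18) = -32687 - (15 + (⅘)*18) = -32687 - (15 + 72/5) = -32687 - 1*147/5 = -32687 - 147/5 = -163582/5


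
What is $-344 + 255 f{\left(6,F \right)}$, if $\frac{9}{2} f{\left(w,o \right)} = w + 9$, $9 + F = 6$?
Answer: $506$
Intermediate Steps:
$F = -3$ ($F = -9 + 6 = -3$)
$f{\left(w,o \right)} = 2 + \frac{2 w}{9}$ ($f{\left(w,o \right)} = \frac{2 \left(w + 9\right)}{9} = \frac{2 \left(9 + w\right)}{9} = 2 + \frac{2 w}{9}$)
$-344 + 255 f{\left(6,F \right)} = -344 + 255 \left(2 + \frac{2}{9} \cdot 6\right) = -344 + 255 \left(2 + \frac{4}{3}\right) = -344 + 255 \cdot \frac{10}{3} = -344 + 850 = 506$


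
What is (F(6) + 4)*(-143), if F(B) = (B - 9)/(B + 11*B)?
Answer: -13585/24 ≈ -566.04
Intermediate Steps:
F(B) = (-9 + B)/(12*B) (F(B) = (-9 + B)/((12*B)) = (-9 + B)*(1/(12*B)) = (-9 + B)/(12*B))
(F(6) + 4)*(-143) = ((1/12)*(-9 + 6)/6 + 4)*(-143) = ((1/12)*(⅙)*(-3) + 4)*(-143) = (-1/24 + 4)*(-143) = (95/24)*(-143) = -13585/24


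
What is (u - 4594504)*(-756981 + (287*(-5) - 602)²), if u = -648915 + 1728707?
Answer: -11923266812256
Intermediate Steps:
u = 1079792
(u - 4594504)*(-756981 + (287*(-5) - 602)²) = (1079792 - 4594504)*(-756981 + (287*(-5) - 602)²) = -3514712*(-756981 + (-1435 - 602)²) = -3514712*(-756981 + (-2037)²) = -3514712*(-756981 + 4149369) = -3514712*3392388 = -11923266812256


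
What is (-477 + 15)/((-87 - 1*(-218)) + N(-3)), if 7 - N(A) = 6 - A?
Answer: -154/43 ≈ -3.5814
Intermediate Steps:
N(A) = 1 + A (N(A) = 7 - (6 - A) = 7 + (-6 + A) = 1 + A)
(-477 + 15)/((-87 - 1*(-218)) + N(-3)) = (-477 + 15)/((-87 - 1*(-218)) + (1 - 3)) = -462/((-87 + 218) - 2) = -462/(131 - 2) = -462/129 = -462*1/129 = -154/43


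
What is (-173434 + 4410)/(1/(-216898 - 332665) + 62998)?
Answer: -92889336512/34621369873 ≈ -2.6830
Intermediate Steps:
(-173434 + 4410)/(1/(-216898 - 332665) + 62998) = -169024/(1/(-549563) + 62998) = -169024/(-1/549563 + 62998) = -169024/34621369873/549563 = -169024*549563/34621369873 = -92889336512/34621369873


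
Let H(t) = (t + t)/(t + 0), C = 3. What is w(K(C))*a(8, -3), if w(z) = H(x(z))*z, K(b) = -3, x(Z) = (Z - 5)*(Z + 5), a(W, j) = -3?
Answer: 18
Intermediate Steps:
x(Z) = (-5 + Z)*(5 + Z)
H(t) = 2 (H(t) = (2*t)/t = 2)
w(z) = 2*z
w(K(C))*a(8, -3) = (2*(-3))*(-3) = -6*(-3) = 18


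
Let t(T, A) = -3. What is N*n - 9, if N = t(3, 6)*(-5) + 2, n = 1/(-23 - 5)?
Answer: -269/28 ≈ -9.6071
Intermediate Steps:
n = -1/28 (n = 1/(-28) = -1/28 ≈ -0.035714)
N = 17 (N = -3*(-5) + 2 = 15 + 2 = 17)
N*n - 9 = 17*(-1/28) - 9 = -17/28 - 9 = -269/28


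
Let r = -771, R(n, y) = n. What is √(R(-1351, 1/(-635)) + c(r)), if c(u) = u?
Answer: I*√2122 ≈ 46.065*I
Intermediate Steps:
√(R(-1351, 1/(-635)) + c(r)) = √(-1351 - 771) = √(-2122) = I*√2122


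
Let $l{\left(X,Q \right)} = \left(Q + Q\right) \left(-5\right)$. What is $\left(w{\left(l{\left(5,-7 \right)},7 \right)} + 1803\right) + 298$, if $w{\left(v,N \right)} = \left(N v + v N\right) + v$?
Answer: $3151$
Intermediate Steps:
$l{\left(X,Q \right)} = - 10 Q$ ($l{\left(X,Q \right)} = 2 Q \left(-5\right) = - 10 Q$)
$w{\left(v,N \right)} = v + 2 N v$ ($w{\left(v,N \right)} = \left(N v + N v\right) + v = 2 N v + v = v + 2 N v$)
$\left(w{\left(l{\left(5,-7 \right)},7 \right)} + 1803\right) + 298 = \left(\left(-10\right) \left(-7\right) \left(1 + 2 \cdot 7\right) + 1803\right) + 298 = \left(70 \left(1 + 14\right) + 1803\right) + 298 = \left(70 \cdot 15 + 1803\right) + 298 = \left(1050 + 1803\right) + 298 = 2853 + 298 = 3151$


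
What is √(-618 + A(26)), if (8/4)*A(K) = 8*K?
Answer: I*√514 ≈ 22.672*I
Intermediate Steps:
A(K) = 4*K (A(K) = (8*K)/2 = 4*K)
√(-618 + A(26)) = √(-618 + 4*26) = √(-618 + 104) = √(-514) = I*√514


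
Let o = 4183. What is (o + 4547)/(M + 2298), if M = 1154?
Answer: 4365/1726 ≈ 2.5290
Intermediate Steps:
(o + 4547)/(M + 2298) = (4183 + 4547)/(1154 + 2298) = 8730/3452 = 8730*(1/3452) = 4365/1726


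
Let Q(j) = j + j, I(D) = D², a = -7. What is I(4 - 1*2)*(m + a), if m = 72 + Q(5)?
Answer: 300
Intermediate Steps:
Q(j) = 2*j
m = 82 (m = 72 + 2*5 = 72 + 10 = 82)
I(4 - 1*2)*(m + a) = (4 - 1*2)²*(82 - 7) = (4 - 2)²*75 = 2²*75 = 4*75 = 300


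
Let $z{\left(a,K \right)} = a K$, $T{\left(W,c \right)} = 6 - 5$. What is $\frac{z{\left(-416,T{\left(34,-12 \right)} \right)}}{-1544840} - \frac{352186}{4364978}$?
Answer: $- \frac{33890949337}{421449538345} \approx -0.080415$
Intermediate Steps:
$T{\left(W,c \right)} = 1$
$z{\left(a,K \right)} = K a$
$\frac{z{\left(-416,T{\left(34,-12 \right)} \right)}}{-1544840} - \frac{352186}{4364978} = \frac{1 \left(-416\right)}{-1544840} - \frac{352186}{4364978} = \left(-416\right) \left(- \frac{1}{1544840}\right) - \frac{176093}{2182489} = \frac{52}{193105} - \frac{176093}{2182489} = - \frac{33890949337}{421449538345}$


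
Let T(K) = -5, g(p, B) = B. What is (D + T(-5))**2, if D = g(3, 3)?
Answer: 4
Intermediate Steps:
D = 3
(D + T(-5))**2 = (3 - 5)**2 = (-2)**2 = 4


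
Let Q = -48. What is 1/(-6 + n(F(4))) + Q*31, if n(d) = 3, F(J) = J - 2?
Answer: -4465/3 ≈ -1488.3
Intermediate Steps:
F(J) = -2 + J
1/(-6 + n(F(4))) + Q*31 = 1/(-6 + 3) - 48*31 = 1/(-3) - 1488 = -⅓ - 1488 = -4465/3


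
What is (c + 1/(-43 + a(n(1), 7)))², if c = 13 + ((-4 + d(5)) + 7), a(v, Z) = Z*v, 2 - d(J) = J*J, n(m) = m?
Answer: 64009/1296 ≈ 49.390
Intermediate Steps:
d(J) = 2 - J² (d(J) = 2 - J*J = 2 - J²)
c = -7 (c = 13 + ((-4 + (2 - 1*5²)) + 7) = 13 + ((-4 + (2 - 1*25)) + 7) = 13 + ((-4 + (2 - 25)) + 7) = 13 + ((-4 - 23) + 7) = 13 + (-27 + 7) = 13 - 20 = -7)
(c + 1/(-43 + a(n(1), 7)))² = (-7 + 1/(-43 + 7*1))² = (-7 + 1/(-43 + 7))² = (-7 + 1/(-36))² = (-7 - 1/36)² = (-253/36)² = 64009/1296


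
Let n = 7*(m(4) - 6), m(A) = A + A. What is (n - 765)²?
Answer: 564001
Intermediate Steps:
m(A) = 2*A
n = 14 (n = 7*(2*4 - 6) = 7*(8 - 6) = 7*2 = 14)
(n - 765)² = (14 - 765)² = (-751)² = 564001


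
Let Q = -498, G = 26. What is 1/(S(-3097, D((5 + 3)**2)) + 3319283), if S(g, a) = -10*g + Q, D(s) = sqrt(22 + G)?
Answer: 1/3349755 ≈ 2.9853e-7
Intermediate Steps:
D(s) = 4*sqrt(3) (D(s) = sqrt(22 + 26) = sqrt(48) = 4*sqrt(3))
S(g, a) = -498 - 10*g (S(g, a) = -10*g - 498 = -498 - 10*g)
1/(S(-3097, D((5 + 3)**2)) + 3319283) = 1/((-498 - 10*(-3097)) + 3319283) = 1/((-498 + 30970) + 3319283) = 1/(30472 + 3319283) = 1/3349755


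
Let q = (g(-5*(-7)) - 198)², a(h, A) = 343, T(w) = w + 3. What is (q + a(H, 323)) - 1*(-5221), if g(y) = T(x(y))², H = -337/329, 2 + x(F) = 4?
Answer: 35493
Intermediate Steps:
x(F) = 2 (x(F) = -2 + 4 = 2)
H = -337/329 (H = -337*1/329 = -337/329 ≈ -1.0243)
T(w) = 3 + w
g(y) = 25 (g(y) = (3 + 2)² = 5² = 25)
q = 29929 (q = (25 - 198)² = (-173)² = 29929)
(q + a(H, 323)) - 1*(-5221) = (29929 + 343) - 1*(-5221) = 30272 + 5221 = 35493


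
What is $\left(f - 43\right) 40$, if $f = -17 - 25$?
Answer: $-3400$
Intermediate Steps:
$f = -42$
$\left(f - 43\right) 40 = \left(-42 - 43\right) 40 = \left(-85\right) 40 = -3400$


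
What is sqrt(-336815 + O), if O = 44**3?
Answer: 3*I*sqrt(27959) ≈ 501.63*I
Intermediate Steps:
O = 85184
sqrt(-336815 + O) = sqrt(-336815 + 85184) = sqrt(-251631) = 3*I*sqrt(27959)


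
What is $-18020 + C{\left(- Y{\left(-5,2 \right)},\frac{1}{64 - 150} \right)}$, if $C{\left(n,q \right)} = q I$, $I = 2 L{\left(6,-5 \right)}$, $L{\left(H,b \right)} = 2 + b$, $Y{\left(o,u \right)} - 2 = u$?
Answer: $- \frac{774857}{43} \approx -18020.0$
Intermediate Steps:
$Y{\left(o,u \right)} = 2 + u$
$I = -6$ ($I = 2 \left(2 - 5\right) = 2 \left(-3\right) = -6$)
$C{\left(n,q \right)} = - 6 q$ ($C{\left(n,q \right)} = q \left(-6\right) = - 6 q$)
$-18020 + C{\left(- Y{\left(-5,2 \right)},\frac{1}{64 - 150} \right)} = -18020 - \frac{6}{64 - 150} = -18020 - \frac{6}{-86} = -18020 - - \frac{3}{43} = -18020 + \frac{3}{43} = - \frac{774857}{43}$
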